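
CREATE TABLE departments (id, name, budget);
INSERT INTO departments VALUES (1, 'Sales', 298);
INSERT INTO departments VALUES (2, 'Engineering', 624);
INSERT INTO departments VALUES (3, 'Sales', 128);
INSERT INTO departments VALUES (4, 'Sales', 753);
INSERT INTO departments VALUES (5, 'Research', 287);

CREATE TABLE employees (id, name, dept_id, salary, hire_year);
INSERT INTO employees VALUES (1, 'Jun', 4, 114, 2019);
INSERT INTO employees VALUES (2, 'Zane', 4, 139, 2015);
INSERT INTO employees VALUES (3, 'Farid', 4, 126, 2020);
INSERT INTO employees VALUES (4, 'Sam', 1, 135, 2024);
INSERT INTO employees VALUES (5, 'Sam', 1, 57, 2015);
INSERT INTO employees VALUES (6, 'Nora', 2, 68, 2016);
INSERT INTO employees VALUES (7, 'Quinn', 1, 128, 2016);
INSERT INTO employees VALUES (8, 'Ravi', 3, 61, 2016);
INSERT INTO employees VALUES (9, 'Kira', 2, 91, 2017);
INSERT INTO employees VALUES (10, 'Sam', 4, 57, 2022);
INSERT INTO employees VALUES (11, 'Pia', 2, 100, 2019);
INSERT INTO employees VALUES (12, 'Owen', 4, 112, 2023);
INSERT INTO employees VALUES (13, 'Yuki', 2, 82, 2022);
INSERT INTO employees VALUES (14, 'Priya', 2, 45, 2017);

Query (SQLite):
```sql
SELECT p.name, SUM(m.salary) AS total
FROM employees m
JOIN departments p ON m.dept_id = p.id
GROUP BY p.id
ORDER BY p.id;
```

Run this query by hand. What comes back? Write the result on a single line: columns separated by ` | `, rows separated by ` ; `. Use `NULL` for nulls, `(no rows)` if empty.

Join each employees row to its departments via dept_id.
Group joined rows by departments.id; compute SUM(m.salary) per group.
  1: ids {4, 5, 7} → SUM(m.salary)=320
  2: ids {6, 9, 11, 13, 14} → SUM(m.salary)=386
  3: ids {8} → SUM(m.salary)=61
  4: ids {1, 2, 3, 10, 12} → SUM(m.salary)=548

Sales | 320 ; Engineering | 386 ; Sales | 61 ; Sales | 548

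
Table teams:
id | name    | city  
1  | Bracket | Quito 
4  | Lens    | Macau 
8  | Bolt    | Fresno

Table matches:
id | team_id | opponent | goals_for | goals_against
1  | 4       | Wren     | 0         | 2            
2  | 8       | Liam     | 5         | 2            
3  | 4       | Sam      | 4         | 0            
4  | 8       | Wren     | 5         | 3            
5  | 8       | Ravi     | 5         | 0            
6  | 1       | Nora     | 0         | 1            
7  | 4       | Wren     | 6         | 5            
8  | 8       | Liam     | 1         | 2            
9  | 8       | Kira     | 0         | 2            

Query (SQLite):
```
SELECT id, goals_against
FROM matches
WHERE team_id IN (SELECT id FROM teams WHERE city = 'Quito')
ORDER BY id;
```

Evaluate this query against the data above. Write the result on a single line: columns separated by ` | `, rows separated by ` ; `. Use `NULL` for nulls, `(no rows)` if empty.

Inner query: teams.id where city = 'Quito'.
Outer: keep matches rows whose team_id is in that set.
Inner query → {1}

6 | 1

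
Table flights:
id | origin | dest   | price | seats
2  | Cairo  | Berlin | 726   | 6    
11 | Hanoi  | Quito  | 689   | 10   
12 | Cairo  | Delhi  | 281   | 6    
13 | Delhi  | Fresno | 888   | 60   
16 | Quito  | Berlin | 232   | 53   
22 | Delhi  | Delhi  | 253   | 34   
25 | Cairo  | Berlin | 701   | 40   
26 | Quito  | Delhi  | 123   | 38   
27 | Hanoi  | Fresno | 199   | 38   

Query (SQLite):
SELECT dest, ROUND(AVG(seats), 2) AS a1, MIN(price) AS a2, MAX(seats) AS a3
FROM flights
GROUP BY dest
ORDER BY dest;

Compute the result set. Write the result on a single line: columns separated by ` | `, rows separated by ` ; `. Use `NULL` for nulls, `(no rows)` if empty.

Berlin | 33 | 232 | 53 ; Delhi | 26 | 123 | 38 ; Fresno | 49 | 199 | 60 ; Quito | 10 | 689 | 10

Group flights by dest.
Per group compute: ROUND(AVG(seats), 2), MIN(price), MAX(seats).
  Berlin: ids {2, 16, 25} → ROUND(AVG(seats), 2)=33, MIN(price)=232, MAX(seats)=53
  Delhi: ids {12, 22, 26} → ROUND(AVG(seats), 2)=26, MIN(price)=123, MAX(seats)=38
  Fresno: ids {13, 27} → ROUND(AVG(seats), 2)=49, MIN(price)=199, MAX(seats)=60
  Quito: ids {11} → ROUND(AVG(seats), 2)=10, MIN(price)=689, MAX(seats)=10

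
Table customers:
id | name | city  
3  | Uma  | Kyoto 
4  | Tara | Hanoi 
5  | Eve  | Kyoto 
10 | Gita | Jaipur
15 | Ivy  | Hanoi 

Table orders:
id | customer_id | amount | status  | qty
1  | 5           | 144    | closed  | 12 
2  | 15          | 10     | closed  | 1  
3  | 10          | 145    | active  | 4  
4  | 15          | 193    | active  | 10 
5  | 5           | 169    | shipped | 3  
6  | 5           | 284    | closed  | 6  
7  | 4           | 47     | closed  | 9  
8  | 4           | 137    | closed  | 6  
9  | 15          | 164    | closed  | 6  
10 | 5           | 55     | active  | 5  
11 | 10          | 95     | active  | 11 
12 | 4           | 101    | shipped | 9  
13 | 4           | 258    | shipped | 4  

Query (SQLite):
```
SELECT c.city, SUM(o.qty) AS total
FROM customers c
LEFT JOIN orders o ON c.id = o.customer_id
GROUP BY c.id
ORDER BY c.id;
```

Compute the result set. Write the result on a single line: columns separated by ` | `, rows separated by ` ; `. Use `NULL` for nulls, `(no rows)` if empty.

Kyoto | NULL ; Hanoi | 28 ; Kyoto | 26 ; Jaipur | 15 ; Hanoi | 17

LEFT JOIN keeps every customers row; unmatched ones get NULL for orders columns.
Group by customers.id and compute SUM(o.qty). SUM over an all-NULL group is NULL.
  3: ids {—} → SUM(o.qty)=NULL
  4: ids {7, 8, 12, 13} → SUM(o.qty)=28
  5: ids {1, 5, 6, 10} → SUM(o.qty)=26
  10: ids {3, 11} → SUM(o.qty)=15
  15: ids {2, 4, 9} → SUM(o.qty)=17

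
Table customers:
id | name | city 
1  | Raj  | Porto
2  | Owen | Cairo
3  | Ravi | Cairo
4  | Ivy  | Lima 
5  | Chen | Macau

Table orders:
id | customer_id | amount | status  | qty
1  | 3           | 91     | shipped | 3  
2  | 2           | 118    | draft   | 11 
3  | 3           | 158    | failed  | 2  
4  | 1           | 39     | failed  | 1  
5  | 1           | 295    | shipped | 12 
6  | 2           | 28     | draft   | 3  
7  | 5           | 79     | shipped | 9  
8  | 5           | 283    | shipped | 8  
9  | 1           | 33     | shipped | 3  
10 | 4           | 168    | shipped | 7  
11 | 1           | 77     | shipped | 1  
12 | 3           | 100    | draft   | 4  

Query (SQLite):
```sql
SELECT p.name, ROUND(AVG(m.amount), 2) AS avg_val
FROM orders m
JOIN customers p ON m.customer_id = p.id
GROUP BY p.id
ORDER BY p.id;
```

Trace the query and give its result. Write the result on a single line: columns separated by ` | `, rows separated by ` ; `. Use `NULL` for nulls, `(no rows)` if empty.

Raj | 111 ; Owen | 73 ; Ravi | 116.33 ; Ivy | 168 ; Chen | 181

Join each orders row to its customers via customer_id.
Group joined rows by customers.id; compute ROUND(AVG(m.amount), 2) per group.
  1: ids {4, 5, 9, 11} → ROUND(AVG(m.amount), 2)=111
  2: ids {2, 6} → ROUND(AVG(m.amount), 2)=73
  3: ids {1, 3, 12} → ROUND(AVG(m.amount), 2)=116.33
  4: ids {10} → ROUND(AVG(m.amount), 2)=168
  5: ids {7, 8} → ROUND(AVG(m.amount), 2)=181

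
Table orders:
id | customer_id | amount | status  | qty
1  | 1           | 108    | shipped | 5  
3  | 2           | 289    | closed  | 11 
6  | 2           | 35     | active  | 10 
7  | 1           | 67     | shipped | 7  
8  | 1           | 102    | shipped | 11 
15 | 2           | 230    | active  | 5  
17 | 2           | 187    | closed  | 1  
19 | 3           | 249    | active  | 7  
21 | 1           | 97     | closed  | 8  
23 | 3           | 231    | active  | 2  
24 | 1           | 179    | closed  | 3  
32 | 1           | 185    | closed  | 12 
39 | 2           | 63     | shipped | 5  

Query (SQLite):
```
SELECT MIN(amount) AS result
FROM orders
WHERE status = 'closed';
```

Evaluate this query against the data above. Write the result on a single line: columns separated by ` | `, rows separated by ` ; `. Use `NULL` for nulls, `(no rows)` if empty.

Rows where status='closed' → amount values: [289, 187, 97, 179, 185].
MIN of non-NULL values = 97.

97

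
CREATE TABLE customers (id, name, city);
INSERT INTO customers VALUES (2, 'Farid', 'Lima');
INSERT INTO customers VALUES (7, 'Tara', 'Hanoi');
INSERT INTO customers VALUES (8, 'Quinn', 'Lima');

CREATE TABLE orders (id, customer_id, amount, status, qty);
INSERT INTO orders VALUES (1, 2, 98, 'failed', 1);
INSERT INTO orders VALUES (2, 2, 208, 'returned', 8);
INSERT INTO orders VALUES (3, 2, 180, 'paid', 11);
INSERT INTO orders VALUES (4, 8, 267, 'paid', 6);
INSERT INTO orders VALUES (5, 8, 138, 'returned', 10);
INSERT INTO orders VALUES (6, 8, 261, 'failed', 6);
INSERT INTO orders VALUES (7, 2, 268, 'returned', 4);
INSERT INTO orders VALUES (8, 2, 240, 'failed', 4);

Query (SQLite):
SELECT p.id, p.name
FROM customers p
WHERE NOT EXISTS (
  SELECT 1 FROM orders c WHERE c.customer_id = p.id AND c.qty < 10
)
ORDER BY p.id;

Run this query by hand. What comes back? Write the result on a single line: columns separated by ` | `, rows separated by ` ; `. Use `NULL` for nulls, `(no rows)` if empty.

7 | Tara

For each customers row, check whether any orders with matching customer_id has qty < 10.
Keep rows where that is false.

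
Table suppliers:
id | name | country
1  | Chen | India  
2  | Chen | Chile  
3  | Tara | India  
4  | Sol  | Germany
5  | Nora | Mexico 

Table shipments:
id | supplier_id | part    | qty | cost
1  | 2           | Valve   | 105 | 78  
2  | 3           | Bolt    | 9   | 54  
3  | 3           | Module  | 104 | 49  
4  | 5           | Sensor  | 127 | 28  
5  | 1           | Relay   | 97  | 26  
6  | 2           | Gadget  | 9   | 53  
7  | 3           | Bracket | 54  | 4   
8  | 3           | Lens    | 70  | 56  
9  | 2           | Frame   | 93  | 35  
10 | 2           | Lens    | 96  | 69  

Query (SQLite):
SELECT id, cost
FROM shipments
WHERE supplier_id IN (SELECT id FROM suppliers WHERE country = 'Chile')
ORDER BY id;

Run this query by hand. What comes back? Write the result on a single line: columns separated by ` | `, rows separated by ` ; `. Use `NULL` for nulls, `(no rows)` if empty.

1 | 78 ; 6 | 53 ; 9 | 35 ; 10 | 69

Inner query: suppliers.id where country = 'Chile'.
Outer: keep shipments rows whose supplier_id is in that set.
Inner query → {2}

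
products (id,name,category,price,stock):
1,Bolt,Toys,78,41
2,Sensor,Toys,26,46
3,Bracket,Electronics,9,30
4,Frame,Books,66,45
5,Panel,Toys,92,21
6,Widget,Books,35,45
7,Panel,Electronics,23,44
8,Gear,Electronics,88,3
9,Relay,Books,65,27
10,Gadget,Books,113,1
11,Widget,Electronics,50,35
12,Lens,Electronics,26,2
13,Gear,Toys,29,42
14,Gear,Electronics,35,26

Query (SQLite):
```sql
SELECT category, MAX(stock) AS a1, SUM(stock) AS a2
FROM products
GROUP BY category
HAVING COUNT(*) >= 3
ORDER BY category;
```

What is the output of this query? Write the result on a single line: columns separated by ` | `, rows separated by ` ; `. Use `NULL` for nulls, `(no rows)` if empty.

Books | 45 | 118 ; Electronics | 44 | 140 ; Toys | 46 | 150

Group products by category.
Per group compute: MAX(stock), SUM(stock).
HAVING: drop groups with fewer than 3 rows.
  Books: ids {4, 6, 9, 10} → MAX(stock)=45, SUM(stock)=118
  Electronics: ids {3, 7, 8, 11, 12, 14} → MAX(stock)=44, SUM(stock)=140
  Toys: ids {1, 2, 5, 13} → MAX(stock)=46, SUM(stock)=150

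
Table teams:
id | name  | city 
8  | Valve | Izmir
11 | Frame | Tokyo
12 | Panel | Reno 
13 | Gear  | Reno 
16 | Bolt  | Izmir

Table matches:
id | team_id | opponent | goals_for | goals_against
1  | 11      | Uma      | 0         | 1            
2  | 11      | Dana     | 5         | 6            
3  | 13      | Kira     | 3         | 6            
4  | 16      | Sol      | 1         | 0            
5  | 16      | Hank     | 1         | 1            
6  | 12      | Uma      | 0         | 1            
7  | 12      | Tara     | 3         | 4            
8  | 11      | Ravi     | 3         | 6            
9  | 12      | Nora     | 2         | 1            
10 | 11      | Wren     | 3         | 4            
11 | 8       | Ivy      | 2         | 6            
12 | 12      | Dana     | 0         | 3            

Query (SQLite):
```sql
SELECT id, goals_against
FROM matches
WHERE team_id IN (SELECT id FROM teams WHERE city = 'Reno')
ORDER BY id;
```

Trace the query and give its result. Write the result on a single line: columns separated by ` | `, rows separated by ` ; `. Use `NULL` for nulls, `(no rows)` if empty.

3 | 6 ; 6 | 1 ; 7 | 4 ; 9 | 1 ; 12 | 3

Inner query: teams.id where city = 'Reno'.
Outer: keep matches rows whose team_id is in that set.
Inner query → {12, 13}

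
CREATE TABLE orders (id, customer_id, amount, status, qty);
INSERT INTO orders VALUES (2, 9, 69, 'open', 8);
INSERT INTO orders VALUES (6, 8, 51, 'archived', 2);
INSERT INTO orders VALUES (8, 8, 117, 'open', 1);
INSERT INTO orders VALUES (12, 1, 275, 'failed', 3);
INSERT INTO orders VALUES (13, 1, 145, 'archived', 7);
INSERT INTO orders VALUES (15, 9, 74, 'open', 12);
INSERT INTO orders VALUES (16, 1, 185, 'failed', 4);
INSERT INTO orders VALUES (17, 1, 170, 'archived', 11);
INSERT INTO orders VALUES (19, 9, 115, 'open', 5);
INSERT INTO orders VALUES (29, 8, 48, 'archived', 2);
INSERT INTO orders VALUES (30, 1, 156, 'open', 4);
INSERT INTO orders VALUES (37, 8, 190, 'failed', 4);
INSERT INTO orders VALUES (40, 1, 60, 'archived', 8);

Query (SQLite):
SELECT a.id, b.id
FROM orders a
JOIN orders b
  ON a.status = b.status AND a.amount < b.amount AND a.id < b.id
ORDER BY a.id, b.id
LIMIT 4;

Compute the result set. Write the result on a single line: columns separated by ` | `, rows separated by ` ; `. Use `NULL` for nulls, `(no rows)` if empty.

Pairs (a,b) with same status, a.amount < b.amount, a.id < b.id.
status groups: archived:{6,13,17,29,40} failed:{12,16,37} open:{2,8,15,19,30}
Ordered by (a.id, b.id); first 4.

2 | 8 ; 2 | 15 ; 2 | 19 ; 2 | 30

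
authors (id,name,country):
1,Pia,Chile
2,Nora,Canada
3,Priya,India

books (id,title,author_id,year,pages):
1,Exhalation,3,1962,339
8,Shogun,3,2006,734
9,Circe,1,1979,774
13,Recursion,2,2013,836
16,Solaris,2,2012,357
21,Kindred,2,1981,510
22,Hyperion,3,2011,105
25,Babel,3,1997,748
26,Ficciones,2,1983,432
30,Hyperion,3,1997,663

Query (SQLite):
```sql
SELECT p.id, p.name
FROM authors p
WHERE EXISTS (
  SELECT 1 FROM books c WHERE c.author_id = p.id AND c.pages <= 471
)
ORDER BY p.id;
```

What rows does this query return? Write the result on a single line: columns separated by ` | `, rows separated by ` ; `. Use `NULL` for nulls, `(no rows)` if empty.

2 | Nora ; 3 | Priya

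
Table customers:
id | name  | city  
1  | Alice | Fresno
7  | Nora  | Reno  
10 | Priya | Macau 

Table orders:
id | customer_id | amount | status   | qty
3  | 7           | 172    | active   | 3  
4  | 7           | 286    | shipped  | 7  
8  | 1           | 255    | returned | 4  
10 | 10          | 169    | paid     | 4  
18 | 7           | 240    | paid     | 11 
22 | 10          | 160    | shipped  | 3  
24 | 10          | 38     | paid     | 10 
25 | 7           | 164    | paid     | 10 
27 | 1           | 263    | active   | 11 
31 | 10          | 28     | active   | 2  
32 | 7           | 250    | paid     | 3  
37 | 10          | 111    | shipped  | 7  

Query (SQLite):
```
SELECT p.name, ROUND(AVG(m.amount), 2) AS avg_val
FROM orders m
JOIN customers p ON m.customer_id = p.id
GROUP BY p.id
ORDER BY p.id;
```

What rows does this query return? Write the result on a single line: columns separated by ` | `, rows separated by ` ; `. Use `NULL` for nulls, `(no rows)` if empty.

Join each orders row to its customers via customer_id.
Group joined rows by customers.id; compute ROUND(AVG(m.amount), 2) per group.
  1: ids {8, 27} → ROUND(AVG(m.amount), 2)=259
  7: ids {3, 4, 18, 25, 32} → ROUND(AVG(m.amount), 2)=222.4
  10: ids {10, 22, 24, 31, 37} → ROUND(AVG(m.amount), 2)=101.2

Alice | 259 ; Nora | 222.4 ; Priya | 101.2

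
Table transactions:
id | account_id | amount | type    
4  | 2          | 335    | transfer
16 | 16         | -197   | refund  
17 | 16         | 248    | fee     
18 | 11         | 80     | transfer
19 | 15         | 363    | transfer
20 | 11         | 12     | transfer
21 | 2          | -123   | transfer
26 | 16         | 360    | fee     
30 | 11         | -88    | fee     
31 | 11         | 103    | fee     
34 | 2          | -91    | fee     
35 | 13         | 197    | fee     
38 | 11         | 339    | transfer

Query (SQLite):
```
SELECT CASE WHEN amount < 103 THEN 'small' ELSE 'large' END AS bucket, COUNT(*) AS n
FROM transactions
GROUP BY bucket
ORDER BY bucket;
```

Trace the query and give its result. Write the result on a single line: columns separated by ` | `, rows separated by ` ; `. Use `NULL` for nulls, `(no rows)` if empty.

large | 7 ; small | 6

Bucket rows by amount < 103 → 'small' else 'large'; count each bucket.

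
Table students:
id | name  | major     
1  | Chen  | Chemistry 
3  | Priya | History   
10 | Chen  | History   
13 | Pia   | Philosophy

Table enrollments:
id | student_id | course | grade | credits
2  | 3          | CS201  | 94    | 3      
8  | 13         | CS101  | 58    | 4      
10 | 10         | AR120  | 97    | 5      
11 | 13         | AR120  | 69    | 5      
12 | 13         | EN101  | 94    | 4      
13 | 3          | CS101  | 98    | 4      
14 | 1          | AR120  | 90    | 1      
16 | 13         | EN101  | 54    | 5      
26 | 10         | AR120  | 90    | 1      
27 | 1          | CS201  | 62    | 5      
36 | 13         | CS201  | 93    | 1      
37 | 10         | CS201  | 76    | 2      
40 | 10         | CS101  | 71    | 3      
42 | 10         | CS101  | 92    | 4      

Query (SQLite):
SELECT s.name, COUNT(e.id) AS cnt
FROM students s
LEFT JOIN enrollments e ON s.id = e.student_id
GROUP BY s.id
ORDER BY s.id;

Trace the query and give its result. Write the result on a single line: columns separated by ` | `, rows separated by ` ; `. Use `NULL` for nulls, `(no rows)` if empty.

Chen | 2 ; Priya | 2 ; Chen | 5 ; Pia | 5

LEFT JOIN keeps every students row; unmatched ones get NULL for enrollments columns.
Group by students.id and compute COUNT(e.id). COUNT(col) of an all-NULL group is 0.
  1: ids {14, 27} → COUNT(e.id)=2
  3: ids {2, 13} → COUNT(e.id)=2
  10: ids {10, 26, 37, 40, 42} → COUNT(e.id)=5
  13: ids {8, 11, 12, 16, 36} → COUNT(e.id)=5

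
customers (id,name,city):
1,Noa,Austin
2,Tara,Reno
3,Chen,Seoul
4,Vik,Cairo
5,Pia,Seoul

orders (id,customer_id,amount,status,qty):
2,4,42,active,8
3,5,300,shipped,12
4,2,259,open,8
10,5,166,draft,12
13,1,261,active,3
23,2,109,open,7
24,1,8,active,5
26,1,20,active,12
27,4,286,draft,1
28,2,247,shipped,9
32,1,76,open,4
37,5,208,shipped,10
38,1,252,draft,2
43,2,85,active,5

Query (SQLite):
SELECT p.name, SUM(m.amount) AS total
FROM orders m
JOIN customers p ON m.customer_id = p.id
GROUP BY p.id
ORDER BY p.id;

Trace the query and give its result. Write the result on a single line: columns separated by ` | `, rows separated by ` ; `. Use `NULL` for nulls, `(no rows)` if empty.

Join each orders row to its customers via customer_id.
Group joined rows by customers.id; compute SUM(m.amount) per group.
  1: ids {13, 24, 26, 32, 38} → SUM(m.amount)=617
  2: ids {4, 23, 28, 43} → SUM(m.amount)=700
  4: ids {2, 27} → SUM(m.amount)=328
  5: ids {3, 10, 37} → SUM(m.amount)=674

Noa | 617 ; Tara | 700 ; Vik | 328 ; Pia | 674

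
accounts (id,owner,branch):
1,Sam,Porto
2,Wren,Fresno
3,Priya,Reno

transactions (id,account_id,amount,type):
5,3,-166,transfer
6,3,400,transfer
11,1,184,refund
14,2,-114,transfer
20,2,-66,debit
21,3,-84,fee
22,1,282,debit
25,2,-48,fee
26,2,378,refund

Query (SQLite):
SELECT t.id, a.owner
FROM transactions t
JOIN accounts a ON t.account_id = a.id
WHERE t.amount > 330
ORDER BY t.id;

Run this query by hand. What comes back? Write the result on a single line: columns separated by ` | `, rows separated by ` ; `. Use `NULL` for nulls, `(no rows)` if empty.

6 | Priya ; 26 | Wren

Each transactions row matches the accounts row where account_id = accounts.id.
Then keep rows with t.amount > 330.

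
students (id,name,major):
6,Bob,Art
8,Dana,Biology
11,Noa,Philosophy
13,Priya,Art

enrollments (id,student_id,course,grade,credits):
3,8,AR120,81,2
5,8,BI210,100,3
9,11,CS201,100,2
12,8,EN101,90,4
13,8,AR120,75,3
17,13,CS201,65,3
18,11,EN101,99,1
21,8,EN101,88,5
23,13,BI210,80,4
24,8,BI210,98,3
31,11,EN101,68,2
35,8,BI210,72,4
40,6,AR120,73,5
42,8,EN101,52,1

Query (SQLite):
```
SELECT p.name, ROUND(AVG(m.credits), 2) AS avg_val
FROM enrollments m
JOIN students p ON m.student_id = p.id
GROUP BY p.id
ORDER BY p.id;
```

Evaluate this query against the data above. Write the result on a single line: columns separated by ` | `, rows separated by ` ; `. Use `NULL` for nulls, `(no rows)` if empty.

Bob | 5 ; Dana | 3.13 ; Noa | 1.67 ; Priya | 3.5

Join each enrollments row to its students via student_id.
Group joined rows by students.id; compute ROUND(AVG(m.credits), 2) per group.
  6: ids {40} → ROUND(AVG(m.credits), 2)=5
  8: ids {3, 5, 12, 13, 21, 24, 35, 42} → ROUND(AVG(m.credits), 2)=3.13
  11: ids {9, 18, 31} → ROUND(AVG(m.credits), 2)=1.67
  13: ids {17, 23} → ROUND(AVG(m.credits), 2)=3.5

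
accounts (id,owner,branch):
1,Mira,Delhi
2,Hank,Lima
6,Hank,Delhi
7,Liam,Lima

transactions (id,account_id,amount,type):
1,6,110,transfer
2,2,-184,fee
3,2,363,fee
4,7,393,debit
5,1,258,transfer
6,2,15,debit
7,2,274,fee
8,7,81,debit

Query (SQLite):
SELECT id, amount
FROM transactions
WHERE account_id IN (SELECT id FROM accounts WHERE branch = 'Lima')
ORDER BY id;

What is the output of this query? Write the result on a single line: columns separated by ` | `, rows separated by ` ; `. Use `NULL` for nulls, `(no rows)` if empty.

Inner query: accounts.id where branch = 'Lima'.
Outer: keep transactions rows whose account_id is in that set.
Inner query → {2, 7}

2 | -184 ; 3 | 363 ; 4 | 393 ; 6 | 15 ; 7 | 274 ; 8 | 81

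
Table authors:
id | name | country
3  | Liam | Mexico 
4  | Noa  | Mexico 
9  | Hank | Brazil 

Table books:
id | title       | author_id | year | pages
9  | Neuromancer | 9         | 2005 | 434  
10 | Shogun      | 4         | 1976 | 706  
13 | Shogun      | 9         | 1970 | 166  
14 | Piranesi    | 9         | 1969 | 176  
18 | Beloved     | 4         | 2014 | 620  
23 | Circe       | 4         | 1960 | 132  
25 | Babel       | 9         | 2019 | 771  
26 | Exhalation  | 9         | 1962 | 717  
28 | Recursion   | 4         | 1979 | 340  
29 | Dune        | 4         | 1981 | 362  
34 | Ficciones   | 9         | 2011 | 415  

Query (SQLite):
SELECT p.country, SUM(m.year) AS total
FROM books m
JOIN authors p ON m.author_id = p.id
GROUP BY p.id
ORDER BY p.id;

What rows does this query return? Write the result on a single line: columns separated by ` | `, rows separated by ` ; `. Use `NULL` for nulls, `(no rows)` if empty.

Mexico | 9910 ; Brazil | 11936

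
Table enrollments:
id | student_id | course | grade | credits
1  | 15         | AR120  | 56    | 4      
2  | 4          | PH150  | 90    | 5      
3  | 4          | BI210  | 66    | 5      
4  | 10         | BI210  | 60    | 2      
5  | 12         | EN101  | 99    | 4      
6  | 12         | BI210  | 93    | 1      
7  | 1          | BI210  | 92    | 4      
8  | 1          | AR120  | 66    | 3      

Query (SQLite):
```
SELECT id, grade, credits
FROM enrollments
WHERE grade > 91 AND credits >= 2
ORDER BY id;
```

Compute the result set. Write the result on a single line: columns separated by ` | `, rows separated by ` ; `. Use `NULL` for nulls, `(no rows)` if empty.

grade > 91: ids {5, 6, 7}
credits >= 2: ids {1, 2, 3, 4, 5, 7, 8}
Combine with AND.

5 | 99 | 4 ; 7 | 92 | 4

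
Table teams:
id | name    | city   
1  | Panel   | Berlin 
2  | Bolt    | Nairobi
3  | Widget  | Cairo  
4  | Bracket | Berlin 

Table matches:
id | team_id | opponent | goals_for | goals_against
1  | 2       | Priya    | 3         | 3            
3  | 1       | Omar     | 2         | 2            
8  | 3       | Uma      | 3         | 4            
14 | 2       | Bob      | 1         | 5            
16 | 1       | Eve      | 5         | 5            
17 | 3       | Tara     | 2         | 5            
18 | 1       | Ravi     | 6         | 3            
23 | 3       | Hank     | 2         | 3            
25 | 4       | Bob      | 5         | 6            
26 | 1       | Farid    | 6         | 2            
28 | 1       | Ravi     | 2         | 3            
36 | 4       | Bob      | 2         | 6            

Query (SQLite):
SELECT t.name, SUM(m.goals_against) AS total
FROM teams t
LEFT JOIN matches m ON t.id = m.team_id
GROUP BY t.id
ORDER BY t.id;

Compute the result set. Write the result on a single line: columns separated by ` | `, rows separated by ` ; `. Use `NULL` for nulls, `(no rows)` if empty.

LEFT JOIN keeps every teams row; unmatched ones get NULL for matches columns.
Group by teams.id and compute SUM(m.goals_against). SUM over an all-NULL group is NULL.
  1: ids {3, 16, 18, 26, 28} → SUM(m.goals_against)=15
  2: ids {1, 14} → SUM(m.goals_against)=8
  3: ids {8, 17, 23} → SUM(m.goals_against)=12
  4: ids {25, 36} → SUM(m.goals_against)=12

Panel | 15 ; Bolt | 8 ; Widget | 12 ; Bracket | 12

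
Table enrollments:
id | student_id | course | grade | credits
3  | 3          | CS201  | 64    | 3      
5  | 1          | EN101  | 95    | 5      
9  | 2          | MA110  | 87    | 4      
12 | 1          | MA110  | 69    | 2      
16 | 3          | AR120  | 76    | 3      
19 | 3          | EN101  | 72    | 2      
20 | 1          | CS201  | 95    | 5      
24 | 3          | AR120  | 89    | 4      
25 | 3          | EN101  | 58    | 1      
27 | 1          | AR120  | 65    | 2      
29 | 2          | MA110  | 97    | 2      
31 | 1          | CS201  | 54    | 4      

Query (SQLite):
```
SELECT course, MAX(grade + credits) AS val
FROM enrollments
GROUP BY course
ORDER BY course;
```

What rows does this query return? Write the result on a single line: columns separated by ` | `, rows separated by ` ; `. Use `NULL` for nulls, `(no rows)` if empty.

AR120 | 93 ; CS201 | 100 ; EN101 | 100 ; MA110 | 99

For each row compute grade + credits.
Group by course; take MAX of the expression per group.
  AR120: ids {16, 24, 27} → MAX(grade + credits)=93
  CS201: ids {3, 20, 31} → MAX(grade + credits)=100
  EN101: ids {5, 19, 25} → MAX(grade + credits)=100
  MA110: ids {9, 12, 29} → MAX(grade + credits)=99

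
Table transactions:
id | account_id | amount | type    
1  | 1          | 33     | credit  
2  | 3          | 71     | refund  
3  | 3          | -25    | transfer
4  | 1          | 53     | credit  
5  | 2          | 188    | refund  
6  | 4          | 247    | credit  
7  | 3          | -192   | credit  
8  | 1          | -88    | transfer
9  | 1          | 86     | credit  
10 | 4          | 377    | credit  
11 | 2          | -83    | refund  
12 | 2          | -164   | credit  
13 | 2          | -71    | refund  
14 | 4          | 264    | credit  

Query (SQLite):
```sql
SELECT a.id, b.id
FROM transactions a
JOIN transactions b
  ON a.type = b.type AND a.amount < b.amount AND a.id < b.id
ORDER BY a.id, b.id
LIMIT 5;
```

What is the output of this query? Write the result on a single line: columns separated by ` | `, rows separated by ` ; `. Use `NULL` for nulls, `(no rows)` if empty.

1 | 4 ; 1 | 6 ; 1 | 9 ; 1 | 10 ; 1 | 14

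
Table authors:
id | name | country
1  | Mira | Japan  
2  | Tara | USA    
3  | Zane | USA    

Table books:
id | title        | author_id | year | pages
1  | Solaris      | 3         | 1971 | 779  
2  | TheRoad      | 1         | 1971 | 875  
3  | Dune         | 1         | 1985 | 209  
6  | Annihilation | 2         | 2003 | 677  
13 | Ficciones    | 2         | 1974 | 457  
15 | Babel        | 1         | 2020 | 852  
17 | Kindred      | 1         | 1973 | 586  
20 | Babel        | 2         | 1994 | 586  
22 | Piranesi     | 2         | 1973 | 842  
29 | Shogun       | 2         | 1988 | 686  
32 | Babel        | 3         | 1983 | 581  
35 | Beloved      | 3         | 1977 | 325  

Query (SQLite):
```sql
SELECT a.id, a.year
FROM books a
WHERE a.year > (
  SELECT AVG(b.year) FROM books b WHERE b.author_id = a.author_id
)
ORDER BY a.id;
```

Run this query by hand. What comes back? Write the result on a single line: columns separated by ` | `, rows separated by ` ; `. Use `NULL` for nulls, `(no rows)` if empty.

6 | 2003 ; 15 | 2020 ; 20 | 1994 ; 29 | 1988 ; 32 | 1983

For each books row a, compute AVG(year) over rows sharing a.author_id.
Keep row a if a.year > that per-group AVG.
  author_id=1: AVG(year) = 1987.25
  author_id=2: AVG(year) = 1986.4
  author_id=3: AVG(year) = 1977.0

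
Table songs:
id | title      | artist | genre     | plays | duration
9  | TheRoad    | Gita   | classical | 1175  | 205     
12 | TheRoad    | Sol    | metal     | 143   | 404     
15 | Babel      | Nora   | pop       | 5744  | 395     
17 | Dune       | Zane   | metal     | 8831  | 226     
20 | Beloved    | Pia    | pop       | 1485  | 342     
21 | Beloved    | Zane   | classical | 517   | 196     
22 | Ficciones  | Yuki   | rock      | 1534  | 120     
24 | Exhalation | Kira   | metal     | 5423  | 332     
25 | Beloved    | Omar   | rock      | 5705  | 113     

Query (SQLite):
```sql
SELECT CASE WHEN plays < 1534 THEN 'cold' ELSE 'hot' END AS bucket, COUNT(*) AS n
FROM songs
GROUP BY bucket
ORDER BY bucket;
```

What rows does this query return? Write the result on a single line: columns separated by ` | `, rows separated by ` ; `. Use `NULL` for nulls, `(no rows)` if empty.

Bucket rows by plays < 1534 → 'cold' else 'hot'; count each bucket.

cold | 4 ; hot | 5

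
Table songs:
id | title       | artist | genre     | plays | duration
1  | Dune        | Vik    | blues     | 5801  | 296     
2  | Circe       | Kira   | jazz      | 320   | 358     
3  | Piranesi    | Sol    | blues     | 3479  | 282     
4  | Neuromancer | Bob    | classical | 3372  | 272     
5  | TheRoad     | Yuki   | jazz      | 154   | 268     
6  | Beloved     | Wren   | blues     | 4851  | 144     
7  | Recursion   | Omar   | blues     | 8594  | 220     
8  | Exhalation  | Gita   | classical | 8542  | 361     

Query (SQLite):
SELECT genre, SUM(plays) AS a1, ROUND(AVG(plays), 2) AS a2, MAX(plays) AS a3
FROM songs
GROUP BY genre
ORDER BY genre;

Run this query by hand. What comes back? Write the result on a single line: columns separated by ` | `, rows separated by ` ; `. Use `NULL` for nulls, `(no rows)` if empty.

Group songs by genre.
Per group compute: SUM(plays), ROUND(AVG(plays), 2), MAX(plays).
  blues: ids {1, 3, 6, 7} → SUM(plays)=22725, ROUND(AVG(plays), 2)=5681.25, MAX(plays)=8594
  classical: ids {4, 8} → SUM(plays)=11914, ROUND(AVG(plays), 2)=5957, MAX(plays)=8542
  jazz: ids {2, 5} → SUM(plays)=474, ROUND(AVG(plays), 2)=237, MAX(plays)=320

blues | 22725 | 5681.25 | 8594 ; classical | 11914 | 5957 | 8542 ; jazz | 474 | 237 | 320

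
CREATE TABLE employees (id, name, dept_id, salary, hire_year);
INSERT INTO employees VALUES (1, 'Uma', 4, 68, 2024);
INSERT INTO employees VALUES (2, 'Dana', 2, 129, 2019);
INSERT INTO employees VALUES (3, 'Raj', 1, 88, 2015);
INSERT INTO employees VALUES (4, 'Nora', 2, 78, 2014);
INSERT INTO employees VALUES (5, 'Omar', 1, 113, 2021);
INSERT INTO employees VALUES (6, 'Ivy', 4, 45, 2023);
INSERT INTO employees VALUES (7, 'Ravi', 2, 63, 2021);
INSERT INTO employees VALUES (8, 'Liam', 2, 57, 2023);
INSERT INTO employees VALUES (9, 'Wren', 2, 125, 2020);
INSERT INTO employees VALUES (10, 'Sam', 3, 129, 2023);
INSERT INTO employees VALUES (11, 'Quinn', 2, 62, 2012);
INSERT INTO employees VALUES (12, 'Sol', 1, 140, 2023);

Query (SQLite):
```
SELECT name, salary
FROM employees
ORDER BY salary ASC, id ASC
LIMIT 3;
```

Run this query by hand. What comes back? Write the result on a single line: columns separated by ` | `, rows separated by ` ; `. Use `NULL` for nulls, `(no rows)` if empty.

Sort by salary asc, tiebreak id asc: (45, id=6), (57, id=8), (62, id=11), (63, id=7), (68, id=1), (78, id=4) …. Take first 3.

Ivy | 45 ; Liam | 57 ; Quinn | 62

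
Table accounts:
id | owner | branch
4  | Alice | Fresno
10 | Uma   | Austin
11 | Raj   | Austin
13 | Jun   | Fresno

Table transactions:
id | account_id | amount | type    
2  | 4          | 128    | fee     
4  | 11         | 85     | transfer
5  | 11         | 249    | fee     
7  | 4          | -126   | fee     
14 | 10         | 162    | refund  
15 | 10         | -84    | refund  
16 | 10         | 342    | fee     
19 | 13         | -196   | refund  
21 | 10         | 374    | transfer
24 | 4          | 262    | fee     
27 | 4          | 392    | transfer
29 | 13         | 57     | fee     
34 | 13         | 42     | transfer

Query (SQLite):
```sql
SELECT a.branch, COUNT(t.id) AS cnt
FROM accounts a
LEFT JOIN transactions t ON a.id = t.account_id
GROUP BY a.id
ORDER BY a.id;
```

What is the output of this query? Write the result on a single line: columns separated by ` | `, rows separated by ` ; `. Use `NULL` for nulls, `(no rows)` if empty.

LEFT JOIN keeps every accounts row; unmatched ones get NULL for transactions columns.
Group by accounts.id and compute COUNT(t.id). COUNT(col) of an all-NULL group is 0.
  4: ids {2, 7, 24, 27} → COUNT(t.id)=4
  10: ids {14, 15, 16, 21} → COUNT(t.id)=4
  11: ids {4, 5} → COUNT(t.id)=2
  13: ids {19, 29, 34} → COUNT(t.id)=3

Fresno | 4 ; Austin | 4 ; Austin | 2 ; Fresno | 3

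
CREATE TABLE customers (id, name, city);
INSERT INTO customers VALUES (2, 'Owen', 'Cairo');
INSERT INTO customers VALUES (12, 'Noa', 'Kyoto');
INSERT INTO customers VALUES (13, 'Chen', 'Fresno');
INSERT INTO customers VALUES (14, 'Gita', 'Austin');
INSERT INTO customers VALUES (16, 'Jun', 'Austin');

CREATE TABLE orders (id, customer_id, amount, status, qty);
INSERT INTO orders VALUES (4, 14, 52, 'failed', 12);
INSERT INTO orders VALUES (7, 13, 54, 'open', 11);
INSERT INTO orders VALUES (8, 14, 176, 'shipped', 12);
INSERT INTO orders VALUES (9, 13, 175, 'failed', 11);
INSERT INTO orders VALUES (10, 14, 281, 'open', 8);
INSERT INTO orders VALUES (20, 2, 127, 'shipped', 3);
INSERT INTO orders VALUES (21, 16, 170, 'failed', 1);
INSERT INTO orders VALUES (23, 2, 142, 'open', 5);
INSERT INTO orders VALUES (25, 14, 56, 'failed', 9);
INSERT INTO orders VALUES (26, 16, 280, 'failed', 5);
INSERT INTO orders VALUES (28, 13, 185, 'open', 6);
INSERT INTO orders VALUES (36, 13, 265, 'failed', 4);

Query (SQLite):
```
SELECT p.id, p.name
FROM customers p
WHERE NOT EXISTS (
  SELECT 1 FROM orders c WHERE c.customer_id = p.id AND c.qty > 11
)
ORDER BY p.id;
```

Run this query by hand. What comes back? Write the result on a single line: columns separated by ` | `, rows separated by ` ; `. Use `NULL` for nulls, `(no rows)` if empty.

2 | Owen ; 12 | Noa ; 13 | Chen ; 16 | Jun

For each customers row, check whether any orders with matching customer_id has qty > 11.
Keep rows where that is false.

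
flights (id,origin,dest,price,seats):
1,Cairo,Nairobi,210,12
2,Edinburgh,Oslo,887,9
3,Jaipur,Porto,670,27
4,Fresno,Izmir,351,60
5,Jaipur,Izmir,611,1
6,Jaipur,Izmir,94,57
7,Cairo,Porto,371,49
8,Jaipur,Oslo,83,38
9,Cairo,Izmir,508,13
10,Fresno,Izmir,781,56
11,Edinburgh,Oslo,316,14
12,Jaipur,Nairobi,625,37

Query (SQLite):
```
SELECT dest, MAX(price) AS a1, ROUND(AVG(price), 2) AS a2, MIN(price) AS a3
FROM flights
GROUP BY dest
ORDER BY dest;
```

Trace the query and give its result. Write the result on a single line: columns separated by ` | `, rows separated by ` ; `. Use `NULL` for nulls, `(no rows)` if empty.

Group flights by dest.
Per group compute: MAX(price), ROUND(AVG(price), 2), MIN(price).
  Izmir: ids {4, 5, 6, 9, 10} → MAX(price)=781, ROUND(AVG(price), 2)=469, MIN(price)=94
  Nairobi: ids {1, 12} → MAX(price)=625, ROUND(AVG(price), 2)=417.5, MIN(price)=210
  Oslo: ids {2, 8, 11} → MAX(price)=887, ROUND(AVG(price), 2)=428.67, MIN(price)=83
  Porto: ids {3, 7} → MAX(price)=670, ROUND(AVG(price), 2)=520.5, MIN(price)=371

Izmir | 781 | 469 | 94 ; Nairobi | 625 | 417.5 | 210 ; Oslo | 887 | 428.67 | 83 ; Porto | 670 | 520.5 | 371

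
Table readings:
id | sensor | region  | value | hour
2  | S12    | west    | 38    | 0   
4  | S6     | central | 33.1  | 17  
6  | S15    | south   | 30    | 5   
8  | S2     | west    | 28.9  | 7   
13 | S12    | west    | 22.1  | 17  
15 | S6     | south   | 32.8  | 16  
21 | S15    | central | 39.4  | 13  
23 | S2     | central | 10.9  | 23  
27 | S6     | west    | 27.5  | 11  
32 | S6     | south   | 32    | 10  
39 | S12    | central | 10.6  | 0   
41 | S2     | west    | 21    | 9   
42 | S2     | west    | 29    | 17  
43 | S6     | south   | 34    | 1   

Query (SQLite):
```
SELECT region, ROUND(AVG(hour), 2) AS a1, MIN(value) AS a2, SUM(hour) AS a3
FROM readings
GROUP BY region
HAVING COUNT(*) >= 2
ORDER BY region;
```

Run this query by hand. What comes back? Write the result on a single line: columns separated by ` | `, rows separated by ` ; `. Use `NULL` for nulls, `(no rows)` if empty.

central | 13.25 | 10.6 | 53 ; south | 8 | 30 | 32 ; west | 10.17 | 21 | 61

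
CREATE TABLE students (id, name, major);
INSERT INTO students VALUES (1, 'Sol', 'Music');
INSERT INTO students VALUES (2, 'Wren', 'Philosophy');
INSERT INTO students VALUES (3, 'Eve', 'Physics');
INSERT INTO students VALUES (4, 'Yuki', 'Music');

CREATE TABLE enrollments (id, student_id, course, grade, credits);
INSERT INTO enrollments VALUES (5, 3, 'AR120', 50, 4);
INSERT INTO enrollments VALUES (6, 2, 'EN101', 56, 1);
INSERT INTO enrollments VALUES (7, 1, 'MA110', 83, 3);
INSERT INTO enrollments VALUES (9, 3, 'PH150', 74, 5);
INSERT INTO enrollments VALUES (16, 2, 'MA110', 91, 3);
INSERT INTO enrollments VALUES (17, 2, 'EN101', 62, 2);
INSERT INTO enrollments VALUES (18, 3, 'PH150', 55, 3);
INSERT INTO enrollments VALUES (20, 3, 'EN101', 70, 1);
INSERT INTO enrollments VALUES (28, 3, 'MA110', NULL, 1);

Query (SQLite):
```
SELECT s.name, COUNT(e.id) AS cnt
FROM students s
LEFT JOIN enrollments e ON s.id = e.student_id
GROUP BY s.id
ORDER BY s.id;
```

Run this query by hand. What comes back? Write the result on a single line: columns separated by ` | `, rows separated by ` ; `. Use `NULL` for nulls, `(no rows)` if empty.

LEFT JOIN keeps every students row; unmatched ones get NULL for enrollments columns.
Group by students.id and compute COUNT(e.id). COUNT(col) of an all-NULL group is 0.
  1: ids {7} → COUNT(e.id)=1
  2: ids {6, 16, 17} → COUNT(e.id)=3
  3: ids {5, 9, 18, 20, 28} → COUNT(e.id)=5
  4: ids {—} → COUNT(e.id)=0

Sol | 1 ; Wren | 3 ; Eve | 5 ; Yuki | 0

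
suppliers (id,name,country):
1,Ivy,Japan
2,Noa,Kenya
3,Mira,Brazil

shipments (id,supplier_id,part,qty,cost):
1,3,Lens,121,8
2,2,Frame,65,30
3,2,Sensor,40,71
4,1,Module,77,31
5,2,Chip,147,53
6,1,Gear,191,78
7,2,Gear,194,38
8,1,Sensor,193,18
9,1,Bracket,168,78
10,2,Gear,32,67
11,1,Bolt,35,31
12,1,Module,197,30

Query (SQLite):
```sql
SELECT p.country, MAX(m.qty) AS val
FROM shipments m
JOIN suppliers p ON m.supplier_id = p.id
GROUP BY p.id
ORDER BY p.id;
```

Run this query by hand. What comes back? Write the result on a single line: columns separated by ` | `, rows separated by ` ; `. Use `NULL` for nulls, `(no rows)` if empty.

Japan | 197 ; Kenya | 194 ; Brazil | 121

Join each shipments row to its suppliers via supplier_id.
Group joined rows by suppliers.id; compute MAX(m.qty) per group.
  1: ids {4, 6, 8, 9, 11, 12} → MAX(m.qty)=197
  2: ids {2, 3, 5, 7, 10} → MAX(m.qty)=194
  3: ids {1} → MAX(m.qty)=121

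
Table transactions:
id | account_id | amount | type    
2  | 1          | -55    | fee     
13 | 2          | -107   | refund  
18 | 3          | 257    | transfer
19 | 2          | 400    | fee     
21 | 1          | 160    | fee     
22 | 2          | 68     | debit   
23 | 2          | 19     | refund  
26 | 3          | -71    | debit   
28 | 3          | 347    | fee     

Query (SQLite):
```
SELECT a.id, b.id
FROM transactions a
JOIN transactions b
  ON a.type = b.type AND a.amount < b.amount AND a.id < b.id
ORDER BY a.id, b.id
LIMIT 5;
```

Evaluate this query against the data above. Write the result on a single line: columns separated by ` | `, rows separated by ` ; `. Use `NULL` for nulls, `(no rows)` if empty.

2 | 19 ; 2 | 21 ; 2 | 28 ; 13 | 23 ; 21 | 28

Pairs (a,b) with same type, a.amount < b.amount, a.id < b.id.
type groups: debit:{22,26} fee:{2,19,21,28} refund:{13,23} transfer:{18}
Ordered by (a.id, b.id); first 5.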